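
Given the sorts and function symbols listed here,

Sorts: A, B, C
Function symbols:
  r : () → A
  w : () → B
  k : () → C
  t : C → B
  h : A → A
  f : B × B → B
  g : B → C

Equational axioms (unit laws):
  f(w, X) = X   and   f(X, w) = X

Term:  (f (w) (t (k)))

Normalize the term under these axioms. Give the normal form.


normal form = (t (k))

1. (f (w) (t (k)))  →  (t (k))


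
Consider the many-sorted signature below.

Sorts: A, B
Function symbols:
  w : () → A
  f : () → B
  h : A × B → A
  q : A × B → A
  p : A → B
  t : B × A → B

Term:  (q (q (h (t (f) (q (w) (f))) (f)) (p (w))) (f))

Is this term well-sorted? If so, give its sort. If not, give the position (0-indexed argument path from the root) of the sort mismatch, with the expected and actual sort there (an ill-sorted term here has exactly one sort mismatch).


        (f) : B
          (w) : A
          (f) : B
        (q (w) (f)) : A
      (t (f) (q (w) (f))) : B
      (f) : B
    (h (t (f) (q (w) (f))) (f)) : ✗ arg 0 at [0, 0, 0] has sort B, expected A
      (w) : A
    (p (w)) : B
  (f) : B

ill-sorted at position [0, 0, 0]: expected A, got B


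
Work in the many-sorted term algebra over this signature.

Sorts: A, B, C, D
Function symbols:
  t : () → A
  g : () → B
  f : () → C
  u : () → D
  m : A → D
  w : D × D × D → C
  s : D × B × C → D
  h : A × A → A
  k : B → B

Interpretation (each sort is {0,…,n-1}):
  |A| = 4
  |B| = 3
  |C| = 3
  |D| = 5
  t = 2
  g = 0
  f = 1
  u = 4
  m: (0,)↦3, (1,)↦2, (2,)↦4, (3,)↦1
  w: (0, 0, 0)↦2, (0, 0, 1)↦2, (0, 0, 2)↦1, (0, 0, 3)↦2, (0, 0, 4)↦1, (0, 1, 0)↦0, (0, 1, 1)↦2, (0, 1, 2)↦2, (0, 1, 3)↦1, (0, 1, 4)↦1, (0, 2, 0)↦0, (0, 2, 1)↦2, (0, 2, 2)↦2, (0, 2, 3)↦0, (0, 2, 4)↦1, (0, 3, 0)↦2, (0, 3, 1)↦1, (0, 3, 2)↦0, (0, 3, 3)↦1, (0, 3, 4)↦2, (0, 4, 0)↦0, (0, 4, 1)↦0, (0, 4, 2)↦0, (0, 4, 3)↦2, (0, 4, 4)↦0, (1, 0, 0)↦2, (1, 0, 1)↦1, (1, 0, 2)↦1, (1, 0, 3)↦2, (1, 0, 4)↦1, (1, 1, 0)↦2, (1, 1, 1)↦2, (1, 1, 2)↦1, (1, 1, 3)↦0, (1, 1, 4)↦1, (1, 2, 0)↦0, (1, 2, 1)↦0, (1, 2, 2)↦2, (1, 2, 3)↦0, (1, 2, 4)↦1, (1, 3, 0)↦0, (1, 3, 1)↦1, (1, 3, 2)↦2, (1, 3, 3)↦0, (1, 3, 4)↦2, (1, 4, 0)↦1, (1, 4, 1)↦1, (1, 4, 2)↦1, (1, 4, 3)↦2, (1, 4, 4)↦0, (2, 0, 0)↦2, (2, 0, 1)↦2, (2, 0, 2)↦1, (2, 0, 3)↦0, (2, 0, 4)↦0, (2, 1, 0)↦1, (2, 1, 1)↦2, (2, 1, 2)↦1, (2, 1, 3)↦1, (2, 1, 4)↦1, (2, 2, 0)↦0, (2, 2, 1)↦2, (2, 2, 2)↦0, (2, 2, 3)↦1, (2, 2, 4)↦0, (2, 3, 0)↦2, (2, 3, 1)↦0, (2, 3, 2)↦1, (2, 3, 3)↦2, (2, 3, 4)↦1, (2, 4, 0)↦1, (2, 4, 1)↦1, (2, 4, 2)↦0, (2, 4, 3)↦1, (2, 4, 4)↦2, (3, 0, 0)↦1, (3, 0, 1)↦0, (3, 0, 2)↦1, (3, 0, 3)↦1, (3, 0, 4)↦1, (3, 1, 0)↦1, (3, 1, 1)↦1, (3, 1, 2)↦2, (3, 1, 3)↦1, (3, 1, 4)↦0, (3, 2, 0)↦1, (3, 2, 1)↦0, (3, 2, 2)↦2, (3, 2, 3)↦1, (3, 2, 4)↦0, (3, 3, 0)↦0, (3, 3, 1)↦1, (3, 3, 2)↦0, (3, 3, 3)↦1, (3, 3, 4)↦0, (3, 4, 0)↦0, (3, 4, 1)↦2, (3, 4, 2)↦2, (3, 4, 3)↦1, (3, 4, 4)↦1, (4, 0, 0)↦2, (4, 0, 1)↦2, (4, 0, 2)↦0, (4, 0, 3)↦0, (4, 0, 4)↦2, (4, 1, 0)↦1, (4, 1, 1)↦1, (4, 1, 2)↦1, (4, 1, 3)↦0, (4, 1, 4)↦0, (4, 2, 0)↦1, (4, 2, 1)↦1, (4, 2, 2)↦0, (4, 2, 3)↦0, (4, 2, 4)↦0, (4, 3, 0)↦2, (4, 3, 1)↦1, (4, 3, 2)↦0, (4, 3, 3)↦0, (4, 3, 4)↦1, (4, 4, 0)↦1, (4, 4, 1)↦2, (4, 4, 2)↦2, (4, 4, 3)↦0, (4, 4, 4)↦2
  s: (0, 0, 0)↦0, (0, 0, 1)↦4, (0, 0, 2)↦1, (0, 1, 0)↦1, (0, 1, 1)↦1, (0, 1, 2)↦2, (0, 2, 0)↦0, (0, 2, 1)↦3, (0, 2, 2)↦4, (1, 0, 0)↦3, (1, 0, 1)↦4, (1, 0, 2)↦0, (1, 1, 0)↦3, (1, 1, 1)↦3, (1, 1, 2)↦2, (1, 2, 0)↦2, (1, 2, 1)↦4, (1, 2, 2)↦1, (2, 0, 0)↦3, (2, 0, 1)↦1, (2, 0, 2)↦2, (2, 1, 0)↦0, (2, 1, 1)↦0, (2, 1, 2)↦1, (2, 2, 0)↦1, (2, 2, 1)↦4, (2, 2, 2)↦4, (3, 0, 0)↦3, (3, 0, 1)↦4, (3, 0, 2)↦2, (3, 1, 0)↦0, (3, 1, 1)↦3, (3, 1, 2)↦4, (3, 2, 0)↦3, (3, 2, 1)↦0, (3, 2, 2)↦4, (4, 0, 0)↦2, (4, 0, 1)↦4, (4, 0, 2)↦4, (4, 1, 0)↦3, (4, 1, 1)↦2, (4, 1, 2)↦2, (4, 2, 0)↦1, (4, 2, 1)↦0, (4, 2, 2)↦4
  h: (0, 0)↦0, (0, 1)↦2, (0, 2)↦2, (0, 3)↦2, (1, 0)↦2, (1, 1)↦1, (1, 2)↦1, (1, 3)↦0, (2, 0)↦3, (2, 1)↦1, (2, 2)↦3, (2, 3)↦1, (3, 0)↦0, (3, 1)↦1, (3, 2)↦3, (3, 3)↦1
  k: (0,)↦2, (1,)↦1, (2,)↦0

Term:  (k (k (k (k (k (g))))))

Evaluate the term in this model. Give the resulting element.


value = 2

  g = 0
  (k (g)) = k(0,) = 2
  (k (k (g))) = k(2,) = 0
  (k (k (k (g)))) = k(0,) = 2
  (k (k (k (k (g))))) = k(2,) = 0
  (k (k (k (k (k (g)))))) = k(0,) = 2


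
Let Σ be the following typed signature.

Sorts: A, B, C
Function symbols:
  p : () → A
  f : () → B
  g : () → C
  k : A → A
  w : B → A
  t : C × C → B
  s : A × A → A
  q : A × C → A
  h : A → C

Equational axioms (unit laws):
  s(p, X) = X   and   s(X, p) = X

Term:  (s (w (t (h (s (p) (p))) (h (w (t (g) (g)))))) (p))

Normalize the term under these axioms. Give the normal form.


1. (s (w (t (h (s (p) (p))) (h (w (t (g) (g)))))) (p))  →  (w (t (h (s (p) (p))) (h (w (t (g) (g))))))
2. (w (t (h (s (p) (p))) (h (w (t (g) (g))))))  →  (w (t (h (p)) (h (w (t (g) (g))))))

normal form = (w (t (h (p)) (h (w (t (g) (g))))))


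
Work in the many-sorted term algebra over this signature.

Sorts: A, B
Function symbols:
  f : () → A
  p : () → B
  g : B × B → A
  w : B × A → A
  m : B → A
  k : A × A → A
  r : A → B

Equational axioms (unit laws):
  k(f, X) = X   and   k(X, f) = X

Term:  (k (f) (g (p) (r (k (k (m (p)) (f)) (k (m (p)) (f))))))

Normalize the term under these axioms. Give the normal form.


1. (k (f) (g (p) (r (k (k (m (p)) (f)) (k (m (p)) (f))))))  →  (g (p) (r (k (k (m (p)) (f)) (k (m (p)) (f)))))
2. (g (p) (r (k (k (m (p)) (f)) (k (m (p)) (f)))))  →  (g (p) (r (k (m (p)) (k (m (p)) (f)))))
3. (g (p) (r (k (m (p)) (k (m (p)) (f)))))  →  (g (p) (r (k (m (p)) (m (p)))))

normal form = (g (p) (r (k (m (p)) (m (p)))))


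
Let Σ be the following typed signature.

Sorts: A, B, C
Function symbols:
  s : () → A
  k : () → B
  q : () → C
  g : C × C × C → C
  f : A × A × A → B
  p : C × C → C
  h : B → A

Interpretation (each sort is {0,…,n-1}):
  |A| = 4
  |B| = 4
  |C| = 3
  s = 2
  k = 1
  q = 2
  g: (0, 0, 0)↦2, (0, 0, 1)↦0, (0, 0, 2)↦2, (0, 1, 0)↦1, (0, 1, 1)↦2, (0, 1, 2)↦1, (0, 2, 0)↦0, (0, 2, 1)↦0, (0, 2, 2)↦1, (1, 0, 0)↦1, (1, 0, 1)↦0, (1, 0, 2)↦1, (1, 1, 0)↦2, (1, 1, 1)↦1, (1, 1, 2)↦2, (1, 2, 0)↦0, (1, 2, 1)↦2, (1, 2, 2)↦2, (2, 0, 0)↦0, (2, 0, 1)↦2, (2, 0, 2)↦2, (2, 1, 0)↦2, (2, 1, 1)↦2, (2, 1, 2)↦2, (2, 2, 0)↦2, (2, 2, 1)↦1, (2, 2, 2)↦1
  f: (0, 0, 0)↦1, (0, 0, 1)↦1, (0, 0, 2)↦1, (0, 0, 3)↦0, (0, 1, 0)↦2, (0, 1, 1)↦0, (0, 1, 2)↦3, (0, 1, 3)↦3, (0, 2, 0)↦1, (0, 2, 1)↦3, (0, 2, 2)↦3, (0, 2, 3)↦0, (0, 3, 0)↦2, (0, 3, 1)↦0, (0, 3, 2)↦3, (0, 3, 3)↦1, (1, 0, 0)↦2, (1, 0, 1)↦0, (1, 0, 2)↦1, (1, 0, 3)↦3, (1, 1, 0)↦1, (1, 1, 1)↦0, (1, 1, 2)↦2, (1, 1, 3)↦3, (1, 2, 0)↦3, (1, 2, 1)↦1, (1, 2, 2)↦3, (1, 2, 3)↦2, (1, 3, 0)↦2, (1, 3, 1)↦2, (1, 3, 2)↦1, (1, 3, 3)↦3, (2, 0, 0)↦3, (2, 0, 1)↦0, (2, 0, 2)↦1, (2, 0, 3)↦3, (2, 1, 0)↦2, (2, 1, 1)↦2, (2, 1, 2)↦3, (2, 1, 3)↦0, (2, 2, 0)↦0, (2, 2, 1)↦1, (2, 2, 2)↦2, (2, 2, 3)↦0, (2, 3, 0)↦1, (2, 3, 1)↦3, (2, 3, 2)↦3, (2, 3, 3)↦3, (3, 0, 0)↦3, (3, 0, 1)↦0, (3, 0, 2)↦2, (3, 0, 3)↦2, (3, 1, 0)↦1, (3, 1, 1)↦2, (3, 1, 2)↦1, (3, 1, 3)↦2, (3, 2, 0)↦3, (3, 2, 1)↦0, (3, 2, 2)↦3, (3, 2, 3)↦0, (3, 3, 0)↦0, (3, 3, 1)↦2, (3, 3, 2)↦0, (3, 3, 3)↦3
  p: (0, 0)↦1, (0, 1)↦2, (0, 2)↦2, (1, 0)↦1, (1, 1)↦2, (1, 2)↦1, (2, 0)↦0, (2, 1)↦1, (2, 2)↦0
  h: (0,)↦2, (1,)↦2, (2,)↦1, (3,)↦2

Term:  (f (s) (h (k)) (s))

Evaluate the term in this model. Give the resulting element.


  s = 2
  k = 1
  (h (k)) = h(1,) = 2
  s = 2
  (f (s) (h (k)) (s)) = f(2, 2, 2) = 2

value = 2


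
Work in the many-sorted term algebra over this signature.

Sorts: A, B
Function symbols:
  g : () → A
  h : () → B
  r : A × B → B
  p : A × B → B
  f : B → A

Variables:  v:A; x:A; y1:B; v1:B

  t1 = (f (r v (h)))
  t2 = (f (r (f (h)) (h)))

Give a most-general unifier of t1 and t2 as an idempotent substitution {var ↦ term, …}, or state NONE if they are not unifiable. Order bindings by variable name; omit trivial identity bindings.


{v ↦ (f (h))}


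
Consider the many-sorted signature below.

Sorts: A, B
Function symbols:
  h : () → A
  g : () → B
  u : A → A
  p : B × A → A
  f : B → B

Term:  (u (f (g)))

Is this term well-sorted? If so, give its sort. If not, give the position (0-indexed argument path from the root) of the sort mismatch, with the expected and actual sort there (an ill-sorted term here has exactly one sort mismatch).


ill-sorted at position [0]: expected A, got B

    (g) : B
  (f (g)) : B
(u (f (g))) : ✗ arg 0 at [0] has sort B, expected A


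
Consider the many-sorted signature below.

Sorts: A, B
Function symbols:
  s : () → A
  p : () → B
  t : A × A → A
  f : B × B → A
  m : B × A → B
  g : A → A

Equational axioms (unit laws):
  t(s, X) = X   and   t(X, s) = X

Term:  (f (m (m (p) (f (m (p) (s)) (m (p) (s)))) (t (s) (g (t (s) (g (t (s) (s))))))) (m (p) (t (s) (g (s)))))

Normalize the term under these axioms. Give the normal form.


1. (f (m (m (p) (f (m (p) (s)) (m (p) (s)))) (t (s) (g (t (s) (g (t (s) (s))))))) (m (p) (t (s) (g (s)))))  →  (f (m (m (p) (f (m (p) (s)) (m (p) (s)))) (g (t (s) (g (t (s) (s)))))) (m (p) (t (s) (g (s)))))
2. (f (m (m (p) (f (m (p) (s)) (m (p) (s)))) (g (t (s) (g (t (s) (s)))))) (m (p) (t (s) (g (s)))))  →  (f (m (m (p) (f (m (p) (s)) (m (p) (s)))) (g (g (t (s) (s))))) (m (p) (t (s) (g (s)))))
3. (f (m (m (p) (f (m (p) (s)) (m (p) (s)))) (g (g (t (s) (s))))) (m (p) (t (s) (g (s)))))  →  (f (m (m (p) (f (m (p) (s)) (m (p) (s)))) (g (g (s)))) (m (p) (t (s) (g (s)))))
4. (f (m (m (p) (f (m (p) (s)) (m (p) (s)))) (g (g (s)))) (m (p) (t (s) (g (s)))))  →  (f (m (m (p) (f (m (p) (s)) (m (p) (s)))) (g (g (s)))) (m (p) (g (s))))

normal form = (f (m (m (p) (f (m (p) (s)) (m (p) (s)))) (g (g (s)))) (m (p) (g (s))))


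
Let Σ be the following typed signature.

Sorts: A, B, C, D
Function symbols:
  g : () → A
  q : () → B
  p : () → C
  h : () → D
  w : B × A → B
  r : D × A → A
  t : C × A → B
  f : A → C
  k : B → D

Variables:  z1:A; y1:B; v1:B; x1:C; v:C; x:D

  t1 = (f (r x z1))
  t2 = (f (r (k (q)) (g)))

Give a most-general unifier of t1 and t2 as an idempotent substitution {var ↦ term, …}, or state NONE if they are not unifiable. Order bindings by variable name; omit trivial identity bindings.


{x ↦ (k (q)), z1 ↦ (g)}


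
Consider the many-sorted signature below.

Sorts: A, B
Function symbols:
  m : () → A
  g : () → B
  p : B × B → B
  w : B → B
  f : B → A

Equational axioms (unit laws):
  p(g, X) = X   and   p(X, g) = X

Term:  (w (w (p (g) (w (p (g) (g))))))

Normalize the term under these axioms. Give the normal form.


normal form = (w (w (w (g))))

1. (w (w (p (g) (w (p (g) (g))))))  →  (w (w (w (p (g) (g)))))
2. (w (w (w (p (g) (g)))))  →  (w (w (w (g))))


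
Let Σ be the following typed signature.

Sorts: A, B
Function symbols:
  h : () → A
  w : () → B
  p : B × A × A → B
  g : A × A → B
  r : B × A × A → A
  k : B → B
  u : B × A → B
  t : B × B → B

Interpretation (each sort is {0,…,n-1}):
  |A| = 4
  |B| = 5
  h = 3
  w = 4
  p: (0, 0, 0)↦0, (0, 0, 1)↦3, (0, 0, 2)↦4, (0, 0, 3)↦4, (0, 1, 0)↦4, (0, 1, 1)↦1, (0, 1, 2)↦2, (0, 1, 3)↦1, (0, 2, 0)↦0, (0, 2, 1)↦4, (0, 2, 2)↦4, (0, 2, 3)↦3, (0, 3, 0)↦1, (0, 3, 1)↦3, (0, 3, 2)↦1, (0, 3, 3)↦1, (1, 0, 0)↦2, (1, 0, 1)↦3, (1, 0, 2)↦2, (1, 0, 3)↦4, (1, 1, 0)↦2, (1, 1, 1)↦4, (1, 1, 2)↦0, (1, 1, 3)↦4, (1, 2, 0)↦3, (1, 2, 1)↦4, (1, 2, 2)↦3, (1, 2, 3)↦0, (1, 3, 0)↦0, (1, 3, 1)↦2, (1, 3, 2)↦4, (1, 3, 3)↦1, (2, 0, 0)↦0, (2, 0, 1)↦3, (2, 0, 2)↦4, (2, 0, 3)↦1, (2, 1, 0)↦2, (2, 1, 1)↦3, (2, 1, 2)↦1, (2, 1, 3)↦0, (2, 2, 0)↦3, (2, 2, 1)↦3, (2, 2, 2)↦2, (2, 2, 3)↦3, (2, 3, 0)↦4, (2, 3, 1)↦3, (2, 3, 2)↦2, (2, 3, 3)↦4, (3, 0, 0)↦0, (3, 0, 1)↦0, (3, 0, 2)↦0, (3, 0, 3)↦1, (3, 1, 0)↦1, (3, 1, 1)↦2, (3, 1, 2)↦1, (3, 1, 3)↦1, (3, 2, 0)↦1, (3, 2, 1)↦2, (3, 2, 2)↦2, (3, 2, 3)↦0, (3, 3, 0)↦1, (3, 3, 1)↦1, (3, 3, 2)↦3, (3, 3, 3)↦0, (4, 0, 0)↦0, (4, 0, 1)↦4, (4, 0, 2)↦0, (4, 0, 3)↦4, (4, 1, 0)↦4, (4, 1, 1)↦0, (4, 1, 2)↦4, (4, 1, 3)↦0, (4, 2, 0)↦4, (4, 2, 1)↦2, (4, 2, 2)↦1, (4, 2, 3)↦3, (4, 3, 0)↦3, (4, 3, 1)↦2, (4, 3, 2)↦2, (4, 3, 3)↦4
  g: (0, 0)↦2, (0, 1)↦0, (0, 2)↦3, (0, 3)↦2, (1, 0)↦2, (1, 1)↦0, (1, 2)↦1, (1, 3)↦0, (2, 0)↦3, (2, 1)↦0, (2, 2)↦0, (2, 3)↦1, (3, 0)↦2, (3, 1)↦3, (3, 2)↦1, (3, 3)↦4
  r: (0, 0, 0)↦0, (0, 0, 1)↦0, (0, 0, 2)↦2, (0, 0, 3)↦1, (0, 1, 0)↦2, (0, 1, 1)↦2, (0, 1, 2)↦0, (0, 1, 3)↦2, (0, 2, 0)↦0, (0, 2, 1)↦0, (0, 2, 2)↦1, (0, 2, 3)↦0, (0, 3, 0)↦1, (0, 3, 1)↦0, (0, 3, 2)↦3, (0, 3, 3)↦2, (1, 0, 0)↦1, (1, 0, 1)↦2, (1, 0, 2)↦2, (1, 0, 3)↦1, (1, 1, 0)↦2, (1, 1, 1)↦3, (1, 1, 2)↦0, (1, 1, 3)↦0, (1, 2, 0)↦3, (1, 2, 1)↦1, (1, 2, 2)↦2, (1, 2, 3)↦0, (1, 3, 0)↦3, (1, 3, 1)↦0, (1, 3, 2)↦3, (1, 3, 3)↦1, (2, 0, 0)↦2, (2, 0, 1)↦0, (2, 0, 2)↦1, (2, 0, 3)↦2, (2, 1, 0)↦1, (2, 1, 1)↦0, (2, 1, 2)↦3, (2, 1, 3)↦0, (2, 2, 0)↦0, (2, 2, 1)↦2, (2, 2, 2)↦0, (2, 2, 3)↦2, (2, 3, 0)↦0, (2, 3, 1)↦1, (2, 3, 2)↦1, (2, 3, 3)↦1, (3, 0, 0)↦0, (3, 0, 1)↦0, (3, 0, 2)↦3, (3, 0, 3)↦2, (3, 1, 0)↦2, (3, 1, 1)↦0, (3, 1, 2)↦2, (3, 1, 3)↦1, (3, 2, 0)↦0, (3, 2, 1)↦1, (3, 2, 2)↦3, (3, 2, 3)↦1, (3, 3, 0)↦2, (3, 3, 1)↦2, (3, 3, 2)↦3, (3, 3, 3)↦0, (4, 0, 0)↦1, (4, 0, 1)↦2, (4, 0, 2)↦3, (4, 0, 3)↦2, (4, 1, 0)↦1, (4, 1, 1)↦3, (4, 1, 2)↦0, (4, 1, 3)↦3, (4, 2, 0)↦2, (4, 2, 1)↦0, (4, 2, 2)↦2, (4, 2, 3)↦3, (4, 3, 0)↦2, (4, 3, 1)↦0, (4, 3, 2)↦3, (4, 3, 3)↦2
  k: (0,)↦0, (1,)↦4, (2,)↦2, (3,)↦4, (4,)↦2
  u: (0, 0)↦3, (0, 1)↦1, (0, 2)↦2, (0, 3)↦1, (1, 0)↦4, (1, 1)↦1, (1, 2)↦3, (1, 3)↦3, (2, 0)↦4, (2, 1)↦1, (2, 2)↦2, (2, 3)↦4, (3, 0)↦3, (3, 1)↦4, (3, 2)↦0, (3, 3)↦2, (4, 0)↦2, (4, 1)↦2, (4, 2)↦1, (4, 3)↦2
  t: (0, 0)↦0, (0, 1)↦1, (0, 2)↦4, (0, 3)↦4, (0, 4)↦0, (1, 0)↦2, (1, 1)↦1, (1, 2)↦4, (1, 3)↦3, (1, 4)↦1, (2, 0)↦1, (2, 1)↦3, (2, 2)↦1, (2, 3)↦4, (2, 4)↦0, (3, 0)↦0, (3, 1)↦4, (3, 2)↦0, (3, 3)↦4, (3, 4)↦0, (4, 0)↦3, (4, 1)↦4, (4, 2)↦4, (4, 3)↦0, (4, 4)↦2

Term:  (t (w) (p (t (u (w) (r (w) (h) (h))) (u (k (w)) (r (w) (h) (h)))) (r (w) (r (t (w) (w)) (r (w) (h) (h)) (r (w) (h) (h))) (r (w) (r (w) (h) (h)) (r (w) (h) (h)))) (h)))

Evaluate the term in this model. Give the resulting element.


  w = 4
  w = 4
  w = 4
  h = 3
  h = 3
  (r (w) (h) (h)) = r(4, 3, 3) = 2
  (u (w) (r (w) (h) (h))) = u(4, 2) = 1
  w = 4
  (k (w)) = k(4,) = 2
  w = 4
  h = 3
  h = 3
  (r (w) (h) (h)) = r(4, 3, 3) = 2
  (u (k (w)) (r (w) (h) (h))) = u(2, 2) = 2
  (t (u (w) (r (w) (h) (h))) (u (k (w)) (r (w) (h) (h)))) = t(1, 2) = 4
  w = 4
  w = 4
  w = 4
  (t (w) (w)) = t(4, 4) = 2
  w = 4
  h = 3
  h = 3
  (r (w) (h) (h)) = r(4, 3, 3) = 2
  w = 4
  h = 3
  h = 3
  (r (w) (h) (h)) = r(4, 3, 3) = 2
  (r (t (w) (w)) (r (w) (h) (h)) (r (w) (h) (h))) = r(2, 2, 2) = 0
  w = 4
  w = 4
  h = 3
  h = 3
  (r (w) (h) (h)) = r(4, 3, 3) = 2
  w = 4
  h = 3
  h = 3
  (r (w) (h) (h)) = r(4, 3, 3) = 2
  (r (w) (r (w) (h) (h)) (r (w) (h) (h))) = r(4, 2, 2) = 2
  (r (w) (r (t (w) (w)) (r (w) (h) (h)) (r (w) (h) (h))) (r (w) (r (w) (h) (h)) (r (w) (h) (h)))) = r(4, 0, 2) = 3
  h = 3
  (p (t (u (w) (r (w) (h) (h))) (u (k (w)) (r (w) (h) (h)))) (r (w) (r (t (w) (w)) (r (w) (h) (h)) (r (w) (h) (h))) (r (w) (r (w) (h) (h)) (r (w) (h) (h)))) (h)) = p(4, 3, 3) = 4
  (t (w) (p (t (u (w) (r (w) (h) (h))) (u (k (w)) (r (w) (h) (h)))) (r (w) (r (t (w) (w)) (r (w) (h) (h)) (r (w) (h) (h))) (r (w) (r (w) (h) (h)) (r (w) (h) (h)))) (h))) = t(4, 4) = 2

value = 2


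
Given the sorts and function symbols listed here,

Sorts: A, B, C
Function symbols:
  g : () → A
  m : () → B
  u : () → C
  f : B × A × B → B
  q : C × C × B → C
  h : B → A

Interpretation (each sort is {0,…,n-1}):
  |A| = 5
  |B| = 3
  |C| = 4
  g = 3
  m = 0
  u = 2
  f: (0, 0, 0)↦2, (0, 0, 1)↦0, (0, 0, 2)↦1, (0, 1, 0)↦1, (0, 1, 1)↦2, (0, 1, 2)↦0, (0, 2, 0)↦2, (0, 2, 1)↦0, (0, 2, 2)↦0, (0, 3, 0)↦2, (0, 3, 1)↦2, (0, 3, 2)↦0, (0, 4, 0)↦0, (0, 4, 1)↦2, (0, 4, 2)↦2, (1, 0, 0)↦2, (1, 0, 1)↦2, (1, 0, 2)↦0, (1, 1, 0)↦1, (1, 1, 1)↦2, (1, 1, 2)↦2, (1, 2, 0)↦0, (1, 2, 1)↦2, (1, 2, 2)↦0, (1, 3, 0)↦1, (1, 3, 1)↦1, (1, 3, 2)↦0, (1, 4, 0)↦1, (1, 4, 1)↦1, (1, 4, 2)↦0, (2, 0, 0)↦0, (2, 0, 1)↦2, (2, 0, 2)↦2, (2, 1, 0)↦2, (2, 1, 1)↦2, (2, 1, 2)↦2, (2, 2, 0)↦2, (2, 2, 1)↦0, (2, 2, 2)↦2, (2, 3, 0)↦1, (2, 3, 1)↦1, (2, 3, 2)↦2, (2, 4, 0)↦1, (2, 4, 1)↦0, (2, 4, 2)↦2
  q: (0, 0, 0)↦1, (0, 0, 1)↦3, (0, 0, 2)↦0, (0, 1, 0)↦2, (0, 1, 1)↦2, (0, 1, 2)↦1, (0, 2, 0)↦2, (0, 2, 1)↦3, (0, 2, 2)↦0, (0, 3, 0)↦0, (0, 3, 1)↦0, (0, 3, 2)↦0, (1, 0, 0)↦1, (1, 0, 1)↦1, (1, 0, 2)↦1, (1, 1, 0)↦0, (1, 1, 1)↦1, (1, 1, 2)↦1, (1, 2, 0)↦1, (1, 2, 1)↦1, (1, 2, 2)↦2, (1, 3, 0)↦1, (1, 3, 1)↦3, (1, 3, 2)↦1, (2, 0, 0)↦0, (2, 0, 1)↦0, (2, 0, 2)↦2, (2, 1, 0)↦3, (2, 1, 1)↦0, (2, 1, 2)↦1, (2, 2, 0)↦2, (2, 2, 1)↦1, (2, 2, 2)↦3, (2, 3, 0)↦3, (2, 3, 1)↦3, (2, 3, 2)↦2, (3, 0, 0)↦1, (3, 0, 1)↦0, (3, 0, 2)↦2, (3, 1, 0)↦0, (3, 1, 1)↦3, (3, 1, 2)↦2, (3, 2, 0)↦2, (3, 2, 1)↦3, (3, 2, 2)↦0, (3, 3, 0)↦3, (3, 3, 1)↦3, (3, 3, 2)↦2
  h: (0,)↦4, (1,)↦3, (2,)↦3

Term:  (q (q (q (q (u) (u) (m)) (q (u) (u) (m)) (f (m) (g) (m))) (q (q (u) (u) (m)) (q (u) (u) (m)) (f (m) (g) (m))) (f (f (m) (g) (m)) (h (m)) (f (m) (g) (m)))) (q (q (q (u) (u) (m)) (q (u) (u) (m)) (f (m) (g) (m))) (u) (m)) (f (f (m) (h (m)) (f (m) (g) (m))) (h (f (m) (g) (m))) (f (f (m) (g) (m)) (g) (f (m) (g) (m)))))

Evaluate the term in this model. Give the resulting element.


value = 3

  u = 2
  u = 2
  m = 0
  (q (u) (u) (m)) = q(2, 2, 0) = 2
  u = 2
  u = 2
  m = 0
  (q (u) (u) (m)) = q(2, 2, 0) = 2
  m = 0
  g = 3
  m = 0
  (f (m) (g) (m)) = f(0, 3, 0) = 2
  (q (q (u) (u) (m)) (q (u) (u) (m)) (f (m) (g) (m))) = q(2, 2, 2) = 3
  u = 2
  u = 2
  m = 0
  (q (u) (u) (m)) = q(2, 2, 0) = 2
  u = 2
  u = 2
  m = 0
  (q (u) (u) (m)) = q(2, 2, 0) = 2
  m = 0
  g = 3
  m = 0
  (f (m) (g) (m)) = f(0, 3, 0) = 2
  (q (q (u) (u) (m)) (q (u) (u) (m)) (f (m) (g) (m))) = q(2, 2, 2) = 3
  m = 0
  g = 3
  m = 0
  (f (m) (g) (m)) = f(0, 3, 0) = 2
  m = 0
  (h (m)) = h(0,) = 4
  m = 0
  g = 3
  m = 0
  (f (m) (g) (m)) = f(0, 3, 0) = 2
  (f (f (m) (g) (m)) (h (m)) (f (m) (g) (m))) = f(2, 4, 2) = 2
  (q (q (q (u) (u) (m)) (q (u) (u) (m)) (f (m) (g) (m))) (q (q (u) (u) (m)) (q (u) (u) (m)) (f (m) (g) (m))) (f (f (m) (g) (m)) (h (m)) (f (m) (g) (m)))) = q(3, 3, 2) = 2
  u = 2
  u = 2
  m = 0
  (q (u) (u) (m)) = q(2, 2, 0) = 2
  u = 2
  u = 2
  m = 0
  (q (u) (u) (m)) = q(2, 2, 0) = 2
  m = 0
  g = 3
  m = 0
  (f (m) (g) (m)) = f(0, 3, 0) = 2
  (q (q (u) (u) (m)) (q (u) (u) (m)) (f (m) (g) (m))) = q(2, 2, 2) = 3
  u = 2
  m = 0
  (q (q (q (u) (u) (m)) (q (u) (u) (m)) (f (m) (g) (m))) (u) (m)) = q(3, 2, 0) = 2
  m = 0
  m = 0
  (h (m)) = h(0,) = 4
  m = 0
  g = 3
  m = 0
  (f (m) (g) (m)) = f(0, 3, 0) = 2
  (f (m) (h (m)) (f (m) (g) (m))) = f(0, 4, 2) = 2
  m = 0
  g = 3
  m = 0
  (f (m) (g) (m)) = f(0, 3, 0) = 2
  (h (f (m) (g) (m))) = h(2,) = 3
  m = 0
  g = 3
  m = 0
  (f (m) (g) (m)) = f(0, 3, 0) = 2
  g = 3
  m = 0
  g = 3
  m = 0
  (f (m) (g) (m)) = f(0, 3, 0) = 2
  (f (f (m) (g) (m)) (g) (f (m) (g) (m))) = f(2, 3, 2) = 2
  (f (f (m) (h (m)) (f (m) (g) (m))) (h (f (m) (g) (m))) (f (f (m) (g) (m)) (g) (f (m) (g) (m)))) = f(2, 3, 2) = 2
  (q (q (q (q (u) (u) (m)) (q (u) (u) (m)) (f (m) (g) (m))) (q (q (u) (u) (m)) (q (u) (u) (m)) (f (m) (g) (m))) (f (f (m) (g) (m)) (h (m)) (f (m) (g) (m)))) (q (q (q (u) (u) (m)) (q (u) (u) (m)) (f (m) (g) (m))) (u) (m)) (f (f (m) (h (m)) (f (m) (g) (m))) (h (f (m) (g) (m))) (f (f (m) (g) (m)) (g) (f (m) (g) (m))))) = q(2, 2, 2) = 3


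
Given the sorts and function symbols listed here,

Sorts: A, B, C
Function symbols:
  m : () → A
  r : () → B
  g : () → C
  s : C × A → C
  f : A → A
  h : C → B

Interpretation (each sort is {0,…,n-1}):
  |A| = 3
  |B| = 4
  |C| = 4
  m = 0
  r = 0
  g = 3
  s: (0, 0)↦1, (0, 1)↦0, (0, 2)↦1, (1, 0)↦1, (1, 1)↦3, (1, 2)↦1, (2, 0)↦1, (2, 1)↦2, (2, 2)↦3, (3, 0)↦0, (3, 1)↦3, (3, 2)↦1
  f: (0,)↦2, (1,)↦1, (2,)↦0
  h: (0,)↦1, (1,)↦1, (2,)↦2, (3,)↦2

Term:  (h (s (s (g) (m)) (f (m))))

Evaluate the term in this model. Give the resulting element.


value = 1

  g = 3
  m = 0
  (s (g) (m)) = s(3, 0) = 0
  m = 0
  (f (m)) = f(0,) = 2
  (s (s (g) (m)) (f (m))) = s(0, 2) = 1
  (h (s (s (g) (m)) (f (m)))) = h(1,) = 1


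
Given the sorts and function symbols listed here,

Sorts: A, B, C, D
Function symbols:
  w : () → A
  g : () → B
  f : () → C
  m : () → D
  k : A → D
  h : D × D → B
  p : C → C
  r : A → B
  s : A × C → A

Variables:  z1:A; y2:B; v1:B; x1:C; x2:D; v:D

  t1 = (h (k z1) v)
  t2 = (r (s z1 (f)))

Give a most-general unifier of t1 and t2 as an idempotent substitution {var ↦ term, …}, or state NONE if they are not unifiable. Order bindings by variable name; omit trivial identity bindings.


NONE (not unifiable)

head clash or occurs-check failure — not unifiable


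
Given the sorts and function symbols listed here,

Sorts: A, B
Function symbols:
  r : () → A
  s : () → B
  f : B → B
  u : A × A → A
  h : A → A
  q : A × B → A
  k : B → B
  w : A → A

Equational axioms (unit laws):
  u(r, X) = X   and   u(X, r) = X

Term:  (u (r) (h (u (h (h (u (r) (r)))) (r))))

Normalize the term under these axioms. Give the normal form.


1. (u (r) (h (u (h (h (u (r) (r)))) (r))))  →  (h (u (h (h (u (r) (r)))) (r)))
2. (h (u (h (h (u (r) (r)))) (r)))  →  (h (h (h (u (r) (r)))))
3. (h (h (h (u (r) (r)))))  →  (h (h (h (r))))

normal form = (h (h (h (r))))


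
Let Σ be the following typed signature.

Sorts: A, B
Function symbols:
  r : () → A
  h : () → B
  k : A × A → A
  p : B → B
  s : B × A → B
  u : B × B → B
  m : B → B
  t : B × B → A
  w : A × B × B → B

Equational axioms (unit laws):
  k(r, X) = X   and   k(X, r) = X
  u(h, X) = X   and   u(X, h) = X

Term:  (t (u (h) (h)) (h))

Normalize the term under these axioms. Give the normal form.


1. (t (u (h) (h)) (h))  →  (t (h) (h))

normal form = (t (h) (h))


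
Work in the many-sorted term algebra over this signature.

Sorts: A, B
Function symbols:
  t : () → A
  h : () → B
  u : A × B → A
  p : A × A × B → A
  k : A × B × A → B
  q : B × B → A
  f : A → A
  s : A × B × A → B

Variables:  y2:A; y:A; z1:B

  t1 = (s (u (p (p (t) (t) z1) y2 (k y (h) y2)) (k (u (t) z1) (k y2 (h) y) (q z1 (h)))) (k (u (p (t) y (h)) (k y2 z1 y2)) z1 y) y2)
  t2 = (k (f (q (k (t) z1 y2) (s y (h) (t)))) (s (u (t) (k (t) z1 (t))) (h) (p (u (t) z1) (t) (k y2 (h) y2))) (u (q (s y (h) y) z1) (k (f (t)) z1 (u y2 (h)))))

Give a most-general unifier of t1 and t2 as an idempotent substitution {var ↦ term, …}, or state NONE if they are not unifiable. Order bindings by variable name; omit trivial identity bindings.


head clash or occurs-check failure — not unifiable

NONE (not unifiable)


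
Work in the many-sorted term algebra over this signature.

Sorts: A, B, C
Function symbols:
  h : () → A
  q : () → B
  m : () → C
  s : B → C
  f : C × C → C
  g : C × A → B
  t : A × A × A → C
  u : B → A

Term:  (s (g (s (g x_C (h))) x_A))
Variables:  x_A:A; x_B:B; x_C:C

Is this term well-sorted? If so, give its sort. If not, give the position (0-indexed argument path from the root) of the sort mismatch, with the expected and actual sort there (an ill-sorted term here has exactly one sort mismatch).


        x_C : C
        (h) : A
      (g x_C (h)) : B
    (s (g x_C (h))) : C
    x_A : A
  (g (s (g x_C (h))) x_A) : B
(s (g (s (g x_C (h))) x_A)) : C

well-sorted; sort = C


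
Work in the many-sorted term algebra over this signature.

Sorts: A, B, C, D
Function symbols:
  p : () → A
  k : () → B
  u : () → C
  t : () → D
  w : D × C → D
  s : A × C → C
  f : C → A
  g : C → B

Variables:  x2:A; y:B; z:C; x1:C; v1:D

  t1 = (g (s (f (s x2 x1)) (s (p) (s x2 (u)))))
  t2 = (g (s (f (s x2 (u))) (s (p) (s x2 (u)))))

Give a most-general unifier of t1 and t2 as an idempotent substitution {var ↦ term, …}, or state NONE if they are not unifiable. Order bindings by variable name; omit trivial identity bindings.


{x1 ↦ (u)}


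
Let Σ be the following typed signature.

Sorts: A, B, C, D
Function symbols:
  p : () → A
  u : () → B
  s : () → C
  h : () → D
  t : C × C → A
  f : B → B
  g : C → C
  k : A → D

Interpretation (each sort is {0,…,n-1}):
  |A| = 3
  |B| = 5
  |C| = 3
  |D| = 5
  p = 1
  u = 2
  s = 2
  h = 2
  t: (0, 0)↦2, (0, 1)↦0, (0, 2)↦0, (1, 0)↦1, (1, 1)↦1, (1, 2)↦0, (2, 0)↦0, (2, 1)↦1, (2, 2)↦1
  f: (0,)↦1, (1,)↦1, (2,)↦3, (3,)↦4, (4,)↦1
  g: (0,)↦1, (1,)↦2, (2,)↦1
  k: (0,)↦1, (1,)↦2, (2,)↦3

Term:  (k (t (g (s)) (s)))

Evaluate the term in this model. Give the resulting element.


  s = 2
  (g (s)) = g(2,) = 1
  s = 2
  (t (g (s)) (s)) = t(1, 2) = 0
  (k (t (g (s)) (s))) = k(0,) = 1

value = 1


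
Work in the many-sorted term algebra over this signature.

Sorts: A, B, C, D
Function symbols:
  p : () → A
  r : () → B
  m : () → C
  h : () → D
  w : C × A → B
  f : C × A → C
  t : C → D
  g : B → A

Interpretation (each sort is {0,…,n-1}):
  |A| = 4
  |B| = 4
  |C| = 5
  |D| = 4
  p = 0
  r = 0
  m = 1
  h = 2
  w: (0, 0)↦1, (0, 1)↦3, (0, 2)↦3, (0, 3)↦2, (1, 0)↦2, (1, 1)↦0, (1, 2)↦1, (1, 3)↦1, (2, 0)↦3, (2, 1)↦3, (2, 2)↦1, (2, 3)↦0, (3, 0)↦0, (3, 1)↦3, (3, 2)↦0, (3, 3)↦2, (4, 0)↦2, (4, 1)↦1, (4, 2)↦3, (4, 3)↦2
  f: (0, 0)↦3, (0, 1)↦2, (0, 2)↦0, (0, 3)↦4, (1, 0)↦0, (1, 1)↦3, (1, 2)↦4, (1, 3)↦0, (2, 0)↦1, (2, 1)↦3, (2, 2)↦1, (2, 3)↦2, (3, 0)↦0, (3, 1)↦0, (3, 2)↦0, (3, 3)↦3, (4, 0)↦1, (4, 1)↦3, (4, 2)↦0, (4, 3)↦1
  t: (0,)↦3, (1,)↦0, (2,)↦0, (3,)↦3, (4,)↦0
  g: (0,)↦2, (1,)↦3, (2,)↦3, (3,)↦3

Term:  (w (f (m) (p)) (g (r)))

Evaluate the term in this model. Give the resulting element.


  m = 1
  p = 0
  (f (m) (p)) = f(1, 0) = 0
  r = 0
  (g (r)) = g(0,) = 2
  (w (f (m) (p)) (g (r))) = w(0, 2) = 3

value = 3


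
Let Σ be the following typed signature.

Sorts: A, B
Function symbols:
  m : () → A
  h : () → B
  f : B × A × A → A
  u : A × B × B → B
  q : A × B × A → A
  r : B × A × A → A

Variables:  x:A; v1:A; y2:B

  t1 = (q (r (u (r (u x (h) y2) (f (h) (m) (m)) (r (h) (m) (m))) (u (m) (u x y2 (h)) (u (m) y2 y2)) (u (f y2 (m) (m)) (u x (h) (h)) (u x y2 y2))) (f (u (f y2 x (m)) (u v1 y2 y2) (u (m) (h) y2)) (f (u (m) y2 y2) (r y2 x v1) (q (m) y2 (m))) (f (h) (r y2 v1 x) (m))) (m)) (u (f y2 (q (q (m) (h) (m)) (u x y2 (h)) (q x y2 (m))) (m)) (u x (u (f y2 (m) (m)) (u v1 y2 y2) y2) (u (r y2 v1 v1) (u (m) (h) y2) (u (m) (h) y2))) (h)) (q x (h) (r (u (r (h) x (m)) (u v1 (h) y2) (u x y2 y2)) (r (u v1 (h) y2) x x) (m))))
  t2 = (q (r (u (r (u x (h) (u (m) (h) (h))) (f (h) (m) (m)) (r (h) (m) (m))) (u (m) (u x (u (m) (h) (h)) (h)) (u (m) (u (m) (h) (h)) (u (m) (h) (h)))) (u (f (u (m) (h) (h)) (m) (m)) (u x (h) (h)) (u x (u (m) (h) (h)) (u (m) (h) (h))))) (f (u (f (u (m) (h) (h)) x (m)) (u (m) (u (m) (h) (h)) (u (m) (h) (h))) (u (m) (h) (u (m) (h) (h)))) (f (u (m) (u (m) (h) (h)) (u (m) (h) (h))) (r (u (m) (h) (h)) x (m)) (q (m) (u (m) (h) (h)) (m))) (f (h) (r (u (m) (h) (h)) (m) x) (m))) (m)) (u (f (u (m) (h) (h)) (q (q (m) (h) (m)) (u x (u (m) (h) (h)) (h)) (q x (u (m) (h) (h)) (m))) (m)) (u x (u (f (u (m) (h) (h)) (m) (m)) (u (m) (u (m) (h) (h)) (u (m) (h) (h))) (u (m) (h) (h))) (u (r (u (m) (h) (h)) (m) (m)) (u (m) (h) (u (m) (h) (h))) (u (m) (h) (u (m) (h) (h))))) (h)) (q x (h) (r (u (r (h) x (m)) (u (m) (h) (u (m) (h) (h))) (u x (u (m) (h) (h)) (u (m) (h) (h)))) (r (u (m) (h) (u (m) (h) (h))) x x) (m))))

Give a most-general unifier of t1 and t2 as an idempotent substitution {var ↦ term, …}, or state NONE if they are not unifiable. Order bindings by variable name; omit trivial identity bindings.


{v1 ↦ (m), y2 ↦ (u (m) (h) (h))}


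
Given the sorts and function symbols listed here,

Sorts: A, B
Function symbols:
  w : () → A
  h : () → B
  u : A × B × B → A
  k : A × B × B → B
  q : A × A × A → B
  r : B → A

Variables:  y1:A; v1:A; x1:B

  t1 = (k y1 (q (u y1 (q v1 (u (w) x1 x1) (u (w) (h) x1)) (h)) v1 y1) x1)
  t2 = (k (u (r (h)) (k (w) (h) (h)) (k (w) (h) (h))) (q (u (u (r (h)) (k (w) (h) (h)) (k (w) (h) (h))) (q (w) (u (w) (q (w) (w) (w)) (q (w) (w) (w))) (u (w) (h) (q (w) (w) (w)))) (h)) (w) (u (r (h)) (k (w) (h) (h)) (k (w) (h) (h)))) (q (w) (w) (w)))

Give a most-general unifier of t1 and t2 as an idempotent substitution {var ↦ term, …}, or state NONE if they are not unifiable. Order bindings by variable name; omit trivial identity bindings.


{v1 ↦ (w), x1 ↦ (q (w) (w) (w)), y1 ↦ (u (r (h)) (k (w) (h) (h)) (k (w) (h) (h)))}


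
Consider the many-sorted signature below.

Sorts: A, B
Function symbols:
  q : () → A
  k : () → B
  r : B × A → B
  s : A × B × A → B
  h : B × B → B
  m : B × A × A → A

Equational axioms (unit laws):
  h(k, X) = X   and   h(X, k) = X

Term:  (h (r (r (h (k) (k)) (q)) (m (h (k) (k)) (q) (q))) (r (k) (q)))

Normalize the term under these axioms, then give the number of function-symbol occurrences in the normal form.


1. (h (r (r (h (k) (k)) (q)) (m (h (k) (k)) (q) (q))) (r (k) (q)))  →  (h (r (r (k) (q)) (m (h (k) (k)) (q) (q))) (r (k) (q)))
2. (h (r (r (k) (q)) (m (h (k) (k)) (q) (q))) (r (k) (q)))  →  (h (r (r (k) (q)) (m (k) (q) (q))) (r (k) (q)))
normal form: (h (r (r (k) (q)) (m (k) (q) (q))) (r (k) (q)))

size = 12


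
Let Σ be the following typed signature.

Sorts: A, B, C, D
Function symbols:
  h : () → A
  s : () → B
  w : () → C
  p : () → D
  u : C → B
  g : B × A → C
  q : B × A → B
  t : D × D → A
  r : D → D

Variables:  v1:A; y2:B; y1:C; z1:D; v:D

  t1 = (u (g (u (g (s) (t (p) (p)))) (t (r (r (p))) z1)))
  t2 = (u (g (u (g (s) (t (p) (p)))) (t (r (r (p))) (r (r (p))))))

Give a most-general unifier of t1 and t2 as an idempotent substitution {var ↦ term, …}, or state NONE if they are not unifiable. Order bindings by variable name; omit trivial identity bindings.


{z1 ↦ (r (r (p)))}


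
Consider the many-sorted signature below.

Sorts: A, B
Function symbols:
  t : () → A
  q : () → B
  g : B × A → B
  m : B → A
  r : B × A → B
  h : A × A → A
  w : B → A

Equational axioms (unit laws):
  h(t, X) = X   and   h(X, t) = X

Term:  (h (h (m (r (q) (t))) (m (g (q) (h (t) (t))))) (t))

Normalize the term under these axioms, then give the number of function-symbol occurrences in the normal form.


size = 9

1. (h (h (m (r (q) (t))) (m (g (q) (h (t) (t))))) (t))  →  (h (m (r (q) (t))) (m (g (q) (h (t) (t)))))
2. (h (m (r (q) (t))) (m (g (q) (h (t) (t)))))  →  (h (m (r (q) (t))) (m (g (q) (t))))
normal form: (h (m (r (q) (t))) (m (g (q) (t))))


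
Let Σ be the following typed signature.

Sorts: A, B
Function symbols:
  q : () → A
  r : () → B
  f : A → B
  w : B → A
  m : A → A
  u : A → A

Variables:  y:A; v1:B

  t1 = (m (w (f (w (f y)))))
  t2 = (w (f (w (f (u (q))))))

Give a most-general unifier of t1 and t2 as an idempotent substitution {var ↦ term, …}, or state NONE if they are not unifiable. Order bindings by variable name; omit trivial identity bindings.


NONE (not unifiable)

head clash or occurs-check failure — not unifiable


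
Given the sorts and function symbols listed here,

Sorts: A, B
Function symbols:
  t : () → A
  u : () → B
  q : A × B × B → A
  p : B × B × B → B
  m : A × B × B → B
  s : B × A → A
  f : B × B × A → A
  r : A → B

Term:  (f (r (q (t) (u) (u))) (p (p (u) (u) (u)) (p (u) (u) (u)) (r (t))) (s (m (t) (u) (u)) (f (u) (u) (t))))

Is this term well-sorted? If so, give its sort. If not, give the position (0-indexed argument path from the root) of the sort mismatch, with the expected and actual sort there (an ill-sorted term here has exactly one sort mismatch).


      (t) : A
      (u) : B
      (u) : B
    (q (t) (u) (u)) : A
  (r (q (t) (u) (u))) : B
      (u) : B
      (u) : B
      (u) : B
    (p (u) (u) (u)) : B
      (u) : B
      (u) : B
      (u) : B
    (p (u) (u) (u)) : B
      (t) : A
    (r (t)) : B
  (p (p (u) (u) (u)) (p (u) (u) (u)) (r (t))) : B
      (t) : A
      (u) : B
      (u) : B
    (m (t) (u) (u)) : B
      (u) : B
      (u) : B
      (t) : A
    (f (u) (u) (t)) : A
  (s (m (t) (u) (u)) (f (u) (u) (t))) : A
(f (r (q (t) (u) (u))) (p (p (u) (u) (u)) (p (u) (u) (u)) (r (t))) (s (m (t) (u) (u)) (f (u) (u) (t)))) : A

well-sorted; sort = A


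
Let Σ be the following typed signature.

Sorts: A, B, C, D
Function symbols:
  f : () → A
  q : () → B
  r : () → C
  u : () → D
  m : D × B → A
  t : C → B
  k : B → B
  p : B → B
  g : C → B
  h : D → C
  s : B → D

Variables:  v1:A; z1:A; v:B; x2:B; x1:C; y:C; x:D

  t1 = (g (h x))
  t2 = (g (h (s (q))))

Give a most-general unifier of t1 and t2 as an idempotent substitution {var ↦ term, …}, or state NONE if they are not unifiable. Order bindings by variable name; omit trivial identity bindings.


{x ↦ (s (q))}


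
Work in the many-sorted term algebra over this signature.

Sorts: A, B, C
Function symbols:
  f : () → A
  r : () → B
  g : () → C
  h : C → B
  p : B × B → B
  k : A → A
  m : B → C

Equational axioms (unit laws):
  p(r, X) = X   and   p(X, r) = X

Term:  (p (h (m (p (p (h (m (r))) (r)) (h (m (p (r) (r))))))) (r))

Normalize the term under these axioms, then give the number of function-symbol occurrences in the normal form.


size = 9

1. (p (h (m (p (p (h (m (r))) (r)) (h (m (p (r) (r))))))) (r))  →  (h (m (p (p (h (m (r))) (r)) (h (m (p (r) (r)))))))
2. (h (m (p (p (h (m (r))) (r)) (h (m (p (r) (r)))))))  →  (h (m (p (h (m (r))) (h (m (p (r) (r)))))))
3. (h (m (p (h (m (r))) (h (m (p (r) (r)))))))  →  (h (m (p (h (m (r))) (h (m (r))))))
normal form: (h (m (p (h (m (r))) (h (m (r))))))


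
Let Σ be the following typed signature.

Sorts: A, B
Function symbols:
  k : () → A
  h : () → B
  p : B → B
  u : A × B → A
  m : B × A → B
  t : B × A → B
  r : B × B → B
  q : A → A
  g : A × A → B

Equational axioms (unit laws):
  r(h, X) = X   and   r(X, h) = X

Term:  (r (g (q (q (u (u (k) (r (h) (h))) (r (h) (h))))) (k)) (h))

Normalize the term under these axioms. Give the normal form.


1. (r (g (q (q (u (u (k) (r (h) (h))) (r (h) (h))))) (k)) (h))  →  (g (q (q (u (u (k) (r (h) (h))) (r (h) (h))))) (k))
2. (g (q (q (u (u (k) (r (h) (h))) (r (h) (h))))) (k))  →  (g (q (q (u (u (k) (h)) (r (h) (h))))) (k))
3. (g (q (q (u (u (k) (h)) (r (h) (h))))) (k))  →  (g (q (q (u (u (k) (h)) (h)))) (k))

normal form = (g (q (q (u (u (k) (h)) (h)))) (k))


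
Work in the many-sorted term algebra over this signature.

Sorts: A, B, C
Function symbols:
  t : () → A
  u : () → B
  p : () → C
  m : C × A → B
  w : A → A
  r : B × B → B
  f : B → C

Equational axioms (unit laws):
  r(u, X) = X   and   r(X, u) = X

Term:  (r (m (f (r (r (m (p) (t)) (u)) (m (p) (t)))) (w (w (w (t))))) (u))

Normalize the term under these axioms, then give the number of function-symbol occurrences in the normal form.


1. (r (m (f (r (r (m (p) (t)) (u)) (m (p) (t)))) (w (w (w (t))))) (u))  →  (m (f (r (r (m (p) (t)) (u)) (m (p) (t)))) (w (w (w (t)))))
2. (m (f (r (r (m (p) (t)) (u)) (m (p) (t)))) (w (w (w (t)))))  →  (m (f (r (m (p) (t)) (m (p) (t)))) (w (w (w (t)))))
normal form: (m (f (r (m (p) (t)) (m (p) (t)))) (w (w (w (t)))))

size = 13


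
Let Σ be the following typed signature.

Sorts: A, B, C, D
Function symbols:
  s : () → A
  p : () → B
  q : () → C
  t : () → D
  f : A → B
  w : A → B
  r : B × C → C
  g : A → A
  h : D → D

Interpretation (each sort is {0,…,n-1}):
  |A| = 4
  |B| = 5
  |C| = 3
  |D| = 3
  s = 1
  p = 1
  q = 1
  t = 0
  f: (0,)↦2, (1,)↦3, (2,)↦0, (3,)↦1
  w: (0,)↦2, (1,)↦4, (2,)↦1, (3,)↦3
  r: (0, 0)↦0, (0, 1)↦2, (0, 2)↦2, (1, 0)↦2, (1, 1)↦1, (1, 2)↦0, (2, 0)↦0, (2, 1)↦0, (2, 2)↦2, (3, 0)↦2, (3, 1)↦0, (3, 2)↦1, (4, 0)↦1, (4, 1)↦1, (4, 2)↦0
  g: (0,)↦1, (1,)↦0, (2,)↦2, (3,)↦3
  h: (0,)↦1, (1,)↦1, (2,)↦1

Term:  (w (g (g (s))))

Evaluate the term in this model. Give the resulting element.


  s = 1
  (g (s)) = g(1,) = 0
  (g (g (s))) = g(0,) = 1
  (w (g (g (s)))) = w(1,) = 4

value = 4


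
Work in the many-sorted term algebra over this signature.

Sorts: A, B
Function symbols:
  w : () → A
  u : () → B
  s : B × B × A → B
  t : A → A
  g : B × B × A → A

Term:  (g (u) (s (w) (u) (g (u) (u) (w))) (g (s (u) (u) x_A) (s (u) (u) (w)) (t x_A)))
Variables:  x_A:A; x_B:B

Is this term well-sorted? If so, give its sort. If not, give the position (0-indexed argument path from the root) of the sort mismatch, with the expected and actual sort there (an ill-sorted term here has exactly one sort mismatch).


  (u) : B
    (w) : A
    (u) : B
      (u) : B
      (u) : B
      (w) : A
    (g (u) (u) (w)) : A
  (s (w) (u) (g (u) (u) (w))) : ✗ arg 0 at [1, 0] has sort A, expected B
      (u) : B
      (u) : B
      x_A : A
    (s (u) (u) x_A) : B
      (u) : B
      (u) : B
      (w) : A
    (s (u) (u) (w)) : B
      x_A : A
    (t x_A) : A
  (g (s (u) (u) x_A) (s (u) (u) (w)) (t x_A)) : A

ill-sorted at position [1, 0]: expected B, got A


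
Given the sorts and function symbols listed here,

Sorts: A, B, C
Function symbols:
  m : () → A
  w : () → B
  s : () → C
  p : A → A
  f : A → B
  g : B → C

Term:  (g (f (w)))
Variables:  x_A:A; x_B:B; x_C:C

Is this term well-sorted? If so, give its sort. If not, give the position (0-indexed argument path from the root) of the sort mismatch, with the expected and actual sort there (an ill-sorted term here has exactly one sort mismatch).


ill-sorted at position [0, 0]: expected A, got B

    (w) : B
  (f (w)) : ✗ arg 0 at [0, 0] has sort B, expected A


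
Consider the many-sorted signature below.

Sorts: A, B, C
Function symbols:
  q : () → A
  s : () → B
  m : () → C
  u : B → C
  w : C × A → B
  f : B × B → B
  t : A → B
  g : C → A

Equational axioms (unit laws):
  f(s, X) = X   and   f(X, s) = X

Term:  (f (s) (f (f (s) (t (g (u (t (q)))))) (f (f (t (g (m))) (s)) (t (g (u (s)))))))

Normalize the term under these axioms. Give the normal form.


1. (f (s) (f (f (s) (t (g (u (t (q)))))) (f (f (t (g (m))) (s)) (t (g (u (s)))))))  →  (f (f (s) (t (g (u (t (q)))))) (f (f (t (g (m))) (s)) (t (g (u (s))))))
2. (f (f (s) (t (g (u (t (q)))))) (f (f (t (g (m))) (s)) (t (g (u (s))))))  →  (f (t (g (u (t (q))))) (f (f (t (g (m))) (s)) (t (g (u (s))))))
3. (f (t (g (u (t (q))))) (f (f (t (g (m))) (s)) (t (g (u (s))))))  →  (f (t (g (u (t (q))))) (f (t (g (m))) (t (g (u (s))))))

normal form = (f (t (g (u (t (q))))) (f (t (g (m))) (t (g (u (s))))))


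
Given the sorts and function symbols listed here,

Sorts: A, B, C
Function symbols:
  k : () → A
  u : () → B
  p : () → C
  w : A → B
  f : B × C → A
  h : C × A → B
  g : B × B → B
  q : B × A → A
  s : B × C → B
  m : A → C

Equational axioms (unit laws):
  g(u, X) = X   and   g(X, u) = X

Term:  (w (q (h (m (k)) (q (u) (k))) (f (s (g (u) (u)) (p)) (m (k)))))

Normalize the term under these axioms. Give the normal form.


normal form = (w (q (h (m (k)) (q (u) (k))) (f (s (u) (p)) (m (k)))))

1. (w (q (h (m (k)) (q (u) (k))) (f (s (g (u) (u)) (p)) (m (k)))))  →  (w (q (h (m (k)) (q (u) (k))) (f (s (u) (p)) (m (k)))))
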